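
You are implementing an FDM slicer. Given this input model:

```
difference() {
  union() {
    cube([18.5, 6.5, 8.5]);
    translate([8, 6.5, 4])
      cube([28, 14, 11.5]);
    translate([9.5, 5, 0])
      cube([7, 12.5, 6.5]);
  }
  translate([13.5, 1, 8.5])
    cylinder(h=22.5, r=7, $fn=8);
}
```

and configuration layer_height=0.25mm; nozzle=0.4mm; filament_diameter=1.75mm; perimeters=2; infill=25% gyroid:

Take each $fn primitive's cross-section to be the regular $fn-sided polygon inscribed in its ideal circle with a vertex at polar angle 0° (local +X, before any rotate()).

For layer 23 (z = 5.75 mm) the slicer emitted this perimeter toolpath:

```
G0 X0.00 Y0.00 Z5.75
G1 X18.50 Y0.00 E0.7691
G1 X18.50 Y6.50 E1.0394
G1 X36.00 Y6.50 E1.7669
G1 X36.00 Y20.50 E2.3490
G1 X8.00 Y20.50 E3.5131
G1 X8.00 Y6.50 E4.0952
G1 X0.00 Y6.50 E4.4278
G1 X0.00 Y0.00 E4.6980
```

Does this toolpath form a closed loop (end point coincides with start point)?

Start point (G0): (0.00, 0.00). End point (last G1): the path returns to the start — closed.

yes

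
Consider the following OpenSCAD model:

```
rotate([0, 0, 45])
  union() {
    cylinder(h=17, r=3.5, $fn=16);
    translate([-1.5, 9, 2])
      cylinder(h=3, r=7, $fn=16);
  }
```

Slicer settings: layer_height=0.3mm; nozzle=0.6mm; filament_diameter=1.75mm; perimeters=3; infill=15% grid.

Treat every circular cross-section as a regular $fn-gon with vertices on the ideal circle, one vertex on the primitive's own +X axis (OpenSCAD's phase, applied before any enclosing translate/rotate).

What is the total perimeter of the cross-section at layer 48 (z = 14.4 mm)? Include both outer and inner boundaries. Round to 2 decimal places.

At z = 14.4 mm: the cylinder: section is a regular 16-gon, circumradius r=3.5 (perimeter = 2·16·3.500·sin(180°/16) = 21.85 mm); the cylinder at (-1.5, 9) is absent (z outside [2, 5]); Taking the union: only the r=3.5 cylinder is present, so the union is just that shape — boundary = 21.85 mm; (whole slice rotated 45° about Z — lengths, areas and connectivity unchanged). Overall, the cross-section is a single solid region. Total boundary length (outer) = 21.85 mm.

21.85 mm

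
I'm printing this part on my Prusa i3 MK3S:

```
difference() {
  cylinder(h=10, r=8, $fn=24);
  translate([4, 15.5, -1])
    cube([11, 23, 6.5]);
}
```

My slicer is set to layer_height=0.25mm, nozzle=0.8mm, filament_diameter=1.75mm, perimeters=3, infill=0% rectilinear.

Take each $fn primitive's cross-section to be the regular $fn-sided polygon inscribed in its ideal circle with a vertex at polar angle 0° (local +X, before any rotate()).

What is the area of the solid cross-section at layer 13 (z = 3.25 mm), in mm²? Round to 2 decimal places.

198.77 mm²

At z = 3.25 mm: the cylinder: section is a regular 24-gon, circumradius r=8 (area = (24/2)·8.000²·sin(360°/24) = 198.77 mm²); the cube at (4, 15.5) is present — its section is the full 11×23 rectangle (area 253.00 mm²); Taking the first minus the rest: starting from the r=8 cylinder (198.77 mm²), the 11×23 cube at (4, 15.5) misses the remaining region (no effect) — area = 198.77 mm². Overall, the cross-section is a single solid region. Net area = 198.77 mm².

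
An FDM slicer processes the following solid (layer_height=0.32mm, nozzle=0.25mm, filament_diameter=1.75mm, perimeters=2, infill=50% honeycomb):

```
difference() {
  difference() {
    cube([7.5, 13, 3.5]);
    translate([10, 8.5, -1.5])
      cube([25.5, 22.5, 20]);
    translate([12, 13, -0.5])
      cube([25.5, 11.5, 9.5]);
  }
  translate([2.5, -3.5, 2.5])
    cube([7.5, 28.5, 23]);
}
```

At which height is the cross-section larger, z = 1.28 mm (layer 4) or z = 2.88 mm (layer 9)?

layer 4 (z = 1.28 mm)

Layer 4 (z = 1.28): the cube is present — its section is the full 7.5×13 rectangle (area 97.50 mm²); the cube at (10, 8.5) is present — its section is the full 25.5×22.5 rectangle (area 573.75 mm²); the 25.5×11.5 cube at (12, 13) contributes its full rectangle (area 293.25 mm²); Subtracting the remaining from the first: starting from the 7.5×13 cube (97.50 mm²), the 25.5×22.5 cube at (10, 8.5) misses the remaining region (no effect); the 25.5×11.5 cube at (12, 13) misses the remaining region (no effect) — area = 97.50 mm²; the cube at (2.5, -3.5) is absent (z outside [2.5, 25.5]); Taking the first minus the rest: none of the subtracted shapes is present at this height, so that combined region is unchanged — area = 97.50 mm². So its area = 97.50 mm². Layer 9 (z = 2.88): the cube (footprint 7.5×13) is included at this height (area 97.50 mm²); the 25.5×22.5 cube at (10, 8.5) contributes its full rectangle (area 573.75 mm²); the 25.5×11.5 cube at (12, 13) contributes its full rectangle (area 293.25 mm²); Subtracting the remaining from the first: starting from the 7.5×13 cube (97.50 mm²), the 25.5×22.5 cube at (10, 8.5) misses the remaining region (no effect); the 25.5×11.5 cube at (12, 13) misses the remaining region (no effect) — area = 97.50 mm²; the cube at (2.5, -3.5) (footprint 7.5×28.5) is included at this height (area 213.75 mm²); Taking the first minus the rest: starting from that combined region (97.50 mm²), the 7.5×28.5 cube at (2.5, -3.5) partially overlaps it — only the 65.00 mm² overlap (of its 213.75 mm²) is removed, clipping the outline — area = 32.50 mm². So its area = 32.50 mm². Layer 4 is larger (97.50 vs 32.50 mm²).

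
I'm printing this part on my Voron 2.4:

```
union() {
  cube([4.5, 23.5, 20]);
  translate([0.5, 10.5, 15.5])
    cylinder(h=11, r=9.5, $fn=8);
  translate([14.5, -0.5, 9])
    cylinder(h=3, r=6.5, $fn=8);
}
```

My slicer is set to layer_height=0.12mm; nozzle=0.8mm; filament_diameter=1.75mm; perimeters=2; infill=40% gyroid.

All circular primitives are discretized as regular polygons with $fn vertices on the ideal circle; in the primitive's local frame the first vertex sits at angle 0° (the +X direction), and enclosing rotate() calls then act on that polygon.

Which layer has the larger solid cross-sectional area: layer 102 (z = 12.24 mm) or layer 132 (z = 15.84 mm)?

layer 132 (z = 15.84 mm)

Layer 102 (z = 12.24): the cube (footprint 4.5×23.5) is included at this height (area 105.75 mm²); the cylinder at (0.5, 10.5) is not intersected at this z (z outside [15.5, 26.5]); the cylinder at (14.5, -0.5) does not reach this height (z outside [9, 12]); Combining (union): only the 4.5×23.5 cube is present, so the union is just that shape — area = 105.75 mm². So its area = 105.75 mm². Layer 132 (z = 15.84): the cube is present — its section is the full 4.5×23.5 rectangle (area 105.75 mm²); the r=9.5 cylinder at (0.5, 10.5) gives a regular 8-gon of circumradius 9.5 (constant along its height) (area = (8/2)·9.500²·sin(360°/8) = 255.27 mm²); the cylinder at (14.5, -0.5) does not reach this height (z outside [9, 12]); Combining (union): the regions partially overlap — summed areas 361.02 mm² minus the doubly-counted overlap 78.77 mm² gives 282.25 mm² — area = 282.25 mm². So its area = 282.25 mm². Layer 132 is larger (282.25 vs 105.75 mm²).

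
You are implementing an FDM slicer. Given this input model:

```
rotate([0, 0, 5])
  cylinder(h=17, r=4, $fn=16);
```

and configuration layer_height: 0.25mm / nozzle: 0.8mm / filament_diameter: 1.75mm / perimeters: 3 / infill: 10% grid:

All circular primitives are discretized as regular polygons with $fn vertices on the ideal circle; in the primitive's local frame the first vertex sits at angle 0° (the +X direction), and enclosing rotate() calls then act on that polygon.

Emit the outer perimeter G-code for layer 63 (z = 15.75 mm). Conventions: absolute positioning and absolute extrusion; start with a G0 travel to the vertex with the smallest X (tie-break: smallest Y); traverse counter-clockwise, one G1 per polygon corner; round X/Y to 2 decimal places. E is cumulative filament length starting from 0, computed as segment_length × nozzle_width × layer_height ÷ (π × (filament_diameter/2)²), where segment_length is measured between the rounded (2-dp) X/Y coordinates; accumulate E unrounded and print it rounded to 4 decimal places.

G0 X-3.98 Y-0.35 Z15.75
G1 X-3.55 Y-1.85 E0.1297
G1 X-2.57 Y-3.06 E0.2592
G1 X-1.20 Y-3.81 E0.3891
G1 X0.35 Y-3.98 E0.5187
G1 X1.85 Y-3.55 E0.6485
G1 X3.06 Y-2.57 E0.7780
G1 X3.81 Y-1.20 E0.9078
G1 X3.98 Y0.35 E1.0375
G1 X3.55 Y1.85 E1.1672
G1 X2.57 Y3.06 E1.2967
G1 X1.20 Y3.81 E1.4266
G1 X-0.35 Y3.98 E1.5562
G1 X-1.85 Y3.55 E1.6860
G1 X-3.06 Y2.57 E1.8155
G1 X-3.81 Y1.20 E1.9453
G1 X-3.98 Y-0.35 E2.0750

At z = 15.75 mm: the r=4 cylinder gives a regular 16-gon of circumradius 4 (constant along its height); (rotated 5° about Z; rotation is an isometry so areas/perimeters/island counts are preserved). The outline is a single polygon with 16 vertices. Extrusion per mm of travel: 0.8 × 0.25 / (π × 0.875²) = 0.083150. Accumulating E over each segment gives final E = 2.0750.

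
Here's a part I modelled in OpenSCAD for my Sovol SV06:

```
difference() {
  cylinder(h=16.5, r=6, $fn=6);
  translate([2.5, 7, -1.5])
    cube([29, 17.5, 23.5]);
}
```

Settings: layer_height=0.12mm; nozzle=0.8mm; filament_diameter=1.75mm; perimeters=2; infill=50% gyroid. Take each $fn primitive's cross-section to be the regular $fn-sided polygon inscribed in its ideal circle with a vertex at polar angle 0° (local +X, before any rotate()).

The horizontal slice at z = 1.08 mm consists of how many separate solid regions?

1

At z = 1.08 mm: the r=6 cylinder gives a regular 6-gon of circumradius 6 (constant along its height); the 29×17.5 cube at (2.5, 7) contributes its full rectangle; After the difference (first − rest): starting from the r=6 cylinder, the 29×17.5 cube at (2.5, 7) misses the remaining region (no effect) — 1 connected region. The result has 1 disconnected region.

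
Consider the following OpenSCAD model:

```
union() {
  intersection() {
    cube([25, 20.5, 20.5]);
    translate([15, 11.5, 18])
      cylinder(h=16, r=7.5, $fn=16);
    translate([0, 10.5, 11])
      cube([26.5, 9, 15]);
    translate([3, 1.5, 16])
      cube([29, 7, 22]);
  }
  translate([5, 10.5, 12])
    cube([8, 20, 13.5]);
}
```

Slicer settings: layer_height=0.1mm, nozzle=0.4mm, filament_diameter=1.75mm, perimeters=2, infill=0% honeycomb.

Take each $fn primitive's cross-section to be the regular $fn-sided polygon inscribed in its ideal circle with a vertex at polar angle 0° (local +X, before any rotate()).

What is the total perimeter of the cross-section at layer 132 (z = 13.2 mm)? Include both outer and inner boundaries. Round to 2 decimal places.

56.00 mm

At z = 13.2 mm: the 25×20.5 cube contributes its full rectangle (perimeter 91.00 mm); the cylinder at (15, 11.5) is absent (z outside [18, 34]); the cube at (0, 10.5) (footprint 26.5×9) is included at this height (perimeter 71.00 mm); the cube at (3, 1.5) is absent (z outside [16, 38]); Taking the intersection: at least one operand is absent at this height, so nothing remains; the 8×20 cube at (5, 10.5) contributes its full rectangle (perimeter 56.00 mm); Combining (union): only the 8×20 cube at (5, 10.5) is present, so the union is just that shape — boundary = 56.00 mm. Overall, the cross-section is a single solid region. Total boundary length (outer) = 56.00 mm.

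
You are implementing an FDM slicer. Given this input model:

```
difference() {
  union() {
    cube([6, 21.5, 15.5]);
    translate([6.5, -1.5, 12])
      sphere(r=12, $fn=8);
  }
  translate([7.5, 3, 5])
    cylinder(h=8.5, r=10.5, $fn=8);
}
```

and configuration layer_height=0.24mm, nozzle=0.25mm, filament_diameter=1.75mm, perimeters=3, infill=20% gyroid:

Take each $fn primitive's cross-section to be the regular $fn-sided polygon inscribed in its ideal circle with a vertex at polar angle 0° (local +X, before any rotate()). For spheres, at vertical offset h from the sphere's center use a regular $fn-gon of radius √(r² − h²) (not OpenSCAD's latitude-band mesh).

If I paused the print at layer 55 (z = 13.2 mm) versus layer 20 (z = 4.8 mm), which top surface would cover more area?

layer 20 (z = 4.8 mm)

Layer 55 (z = 13.2): the cube (footprint 6×21.5) is included at this height (area 129.00 mm²); the r=12 sphere at (6.5, -1.5) slices to a regular 8-gon of circumradius 11.940 (√(r²−h²) with h=1.2 from center) (area = (8/2)·11.940²·sin(360°/8) = 403.22 mm²); Taking the union: the regions partially overlap — summed areas 532.22 mm² minus the doubly-counted overlap 53.94 mm² gives 478.28 mm² — area = 478.28 mm²; the r=10.5 cylinder at (7.5, 3) contributes a regular 8-gon of circumradius 10.5 (area = (8/2)·10.500²·sin(360°/8) = 311.83 mm²); Subtracting the remaining from the first: starting from that combined region (478.28 mm²), the r=10.5 cylinder at (7.5, 3) partially overlaps it — only the 270.75 mm² overlap (of its 311.83 mm²) is removed, clipping the outline — area = 207.53 mm². So its area = 207.53 mm². Layer 20 (z = 4.8): the cube (footprint 6×21.5) is included at this height (area 129.00 mm²); the r=12 sphere at (6.5, -1.5) contributes a regular 8-gon of circumradius √(12²−7.2²) = 9.600 (area = (8/2)·9.600²·sin(360°/8) = 260.67 mm²); Taking the union: the regions partially overlap — summed areas 389.67 mm² minus the doubly-counted overlap 39.90 mm² gives 349.77 mm² — area = 349.77 mm²; the cylinder at (7.5, 3) is absent (z outside [5, 13.5]); Taking the first minus the rest: none of the subtracted shapes is present at this height, so that combined region is unchanged — area = 349.77 mm². So its area = 349.77 mm². Layer 20 is larger (349.77 vs 207.53 mm²).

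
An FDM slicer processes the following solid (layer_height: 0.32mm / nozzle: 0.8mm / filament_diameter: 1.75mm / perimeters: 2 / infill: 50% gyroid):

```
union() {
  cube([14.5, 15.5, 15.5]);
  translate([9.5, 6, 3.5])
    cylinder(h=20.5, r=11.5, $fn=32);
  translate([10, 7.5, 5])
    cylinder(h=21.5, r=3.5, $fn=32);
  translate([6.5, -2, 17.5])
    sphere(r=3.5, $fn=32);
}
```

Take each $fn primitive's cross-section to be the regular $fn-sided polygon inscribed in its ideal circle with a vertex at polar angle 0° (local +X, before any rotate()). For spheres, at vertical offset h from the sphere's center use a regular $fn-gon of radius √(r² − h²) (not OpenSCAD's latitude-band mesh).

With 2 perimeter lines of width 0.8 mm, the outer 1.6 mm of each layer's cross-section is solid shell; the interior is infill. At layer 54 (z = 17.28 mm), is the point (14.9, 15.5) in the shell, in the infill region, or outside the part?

shell

At z = 17.28 mm: the cube does not reach this height (z outside [0, 15.5]); the r=11.5 cylinder at (9.5, 6) contributes a regular 32-gon of circumradius 11.5; the r=3.5 cylinder at (10, 7.5) gives a regular 32-gon of circumradius 3.5 (constant along its height); the r=3.5 sphere at (6.5, -2) slices to a regular 32-gon of circumradius 3.493 (√(r²−h²) with h=0.22 from center); Merging all regions: the regions partially overlap (shared area 74.63 mm²), so overlapping operands fuse into one piece — 1 connected region. Overall, the cross-section is a single solid region. The nearest boundary edge runs (13.90, 16.62)→(15.89, 15.56); distance from the point to it = 0.52 mm. The point is inside the cross-section, 0.52 mm from the nearest boundary — within the 1.6 mm shell band (2 × 0.8).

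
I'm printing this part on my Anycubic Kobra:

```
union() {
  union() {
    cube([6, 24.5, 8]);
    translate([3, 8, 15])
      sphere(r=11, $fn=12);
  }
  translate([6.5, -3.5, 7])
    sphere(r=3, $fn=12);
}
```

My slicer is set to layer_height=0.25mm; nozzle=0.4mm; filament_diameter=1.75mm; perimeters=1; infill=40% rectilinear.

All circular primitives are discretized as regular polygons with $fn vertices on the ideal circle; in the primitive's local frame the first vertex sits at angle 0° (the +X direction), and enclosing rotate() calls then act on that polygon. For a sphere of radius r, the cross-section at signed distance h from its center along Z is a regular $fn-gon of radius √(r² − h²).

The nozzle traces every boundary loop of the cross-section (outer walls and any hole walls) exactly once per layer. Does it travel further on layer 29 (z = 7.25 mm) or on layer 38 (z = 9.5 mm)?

layer 29 (z = 7.25 mm)

Layer 29 (z = 7.25): the cube (footprint 6×24.5) is included at this height (perimeter 61.00 mm); the sphere at (3, 8): section is a regular 12-gon, circumradius = √(r²−h²) = √(11²−7.75²) = 7.806 (perimeter = 2·12·7.806·sin(180°/12) = 48.49 mm); Taking the union: the regions partially overlap (shared area 88.85 mm²), so the edge portions inside another operand are dropped and the merged outline is re-measured after clipping — boundary = 69.06 mm; the sphere at (6.5, -3.5): section is a regular 12-gon, circumradius = √(r²−h²) = √(3²−0.25²) = 2.990 (perimeter = 2·12·2.990·sin(180°/12) = 18.57 mm); Combining (union): the 2 present regions are separate (no shared area or edge), so areas and boundary lengths simply add and each stays a separate island — boundary = 87.63 mm. So its perimeter = 87.63 mm. Layer 38 (z = 9.5): the cube does not reach this height (z outside [0, 8]); the sphere at (3, 8): section is a regular 12-gon, circumradius = √(r²−h²) = √(11²−5.5²) = 9.526 (perimeter = 2·12·9.526·sin(180°/12) = 59.17 mm); Merging all regions: only the r=11 sphere at (3, 8) is present, so the union is just that shape — boundary = 59.17 mm; the r=3 sphere at (6.5, -3.5) slices to a regular 12-gon of circumradius 1.658 (√(r²−h²) with h=2.5 from center) (perimeter = 2·12·1.658·sin(180°/12) = 10.30 mm); Taking the union: the 2 present regions are separate (no shared area or edge), so areas and boundary lengths simply add and each stays a separate island — boundary = 69.47 mm. So its perimeter = 69.47 mm. Layer 29 is larger (87.63 vs 69.47 mm).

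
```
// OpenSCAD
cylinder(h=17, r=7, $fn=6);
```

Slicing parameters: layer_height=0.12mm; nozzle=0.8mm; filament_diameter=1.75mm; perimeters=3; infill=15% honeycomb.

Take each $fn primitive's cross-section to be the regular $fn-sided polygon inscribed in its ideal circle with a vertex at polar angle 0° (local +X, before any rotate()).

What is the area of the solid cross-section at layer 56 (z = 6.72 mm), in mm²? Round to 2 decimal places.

127.31 mm²

At z = 6.72 mm: the r=7 cylinder gives a regular 6-gon of circumradius 7 (constant along its height) (area = (6/2)·7.000²·sin(360°/6) = 127.31 mm²). Overall, the cross-section is a single solid region. Net area = 127.31 mm².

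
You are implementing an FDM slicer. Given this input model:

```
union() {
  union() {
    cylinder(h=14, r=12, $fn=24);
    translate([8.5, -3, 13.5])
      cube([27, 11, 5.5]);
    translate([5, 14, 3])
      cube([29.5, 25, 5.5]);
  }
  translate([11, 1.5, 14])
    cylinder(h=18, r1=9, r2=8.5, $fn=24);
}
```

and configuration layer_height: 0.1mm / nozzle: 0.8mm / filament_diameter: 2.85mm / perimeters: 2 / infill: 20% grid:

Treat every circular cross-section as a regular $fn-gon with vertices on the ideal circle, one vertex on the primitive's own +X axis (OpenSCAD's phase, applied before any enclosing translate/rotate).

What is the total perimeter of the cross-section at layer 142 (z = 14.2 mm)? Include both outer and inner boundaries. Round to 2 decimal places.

At z = 14.2 mm: the cylinder is absent (z outside [0, 14]); the 27×11 cube at (8.5, -3) contributes its full rectangle (perimeter 76.00 mm); the cube at (5, 14) is absent (z outside [3, 8.5]); Taking the union: only the 27×11 cube at (8.5, -3) is present, so the union is just that shape — boundary = 76.00 mm; the cone at (11, 1.5) (r1=9→r2=8.5) has section circumradius 8.994 here — a regular 24-gon (perimeter = 2·24·8.994·sin(180°/24) = 56.35 mm); Merging all regions: the regions partially overlap (shared area 118.49 mm²), so the edge portions inside another operand are dropped and the merged outline is re-measured after clipping — boundary = 90.41 mm. Overall, the cross-section is a single solid region. Total boundary length (outer) = 90.41 mm.

90.41 mm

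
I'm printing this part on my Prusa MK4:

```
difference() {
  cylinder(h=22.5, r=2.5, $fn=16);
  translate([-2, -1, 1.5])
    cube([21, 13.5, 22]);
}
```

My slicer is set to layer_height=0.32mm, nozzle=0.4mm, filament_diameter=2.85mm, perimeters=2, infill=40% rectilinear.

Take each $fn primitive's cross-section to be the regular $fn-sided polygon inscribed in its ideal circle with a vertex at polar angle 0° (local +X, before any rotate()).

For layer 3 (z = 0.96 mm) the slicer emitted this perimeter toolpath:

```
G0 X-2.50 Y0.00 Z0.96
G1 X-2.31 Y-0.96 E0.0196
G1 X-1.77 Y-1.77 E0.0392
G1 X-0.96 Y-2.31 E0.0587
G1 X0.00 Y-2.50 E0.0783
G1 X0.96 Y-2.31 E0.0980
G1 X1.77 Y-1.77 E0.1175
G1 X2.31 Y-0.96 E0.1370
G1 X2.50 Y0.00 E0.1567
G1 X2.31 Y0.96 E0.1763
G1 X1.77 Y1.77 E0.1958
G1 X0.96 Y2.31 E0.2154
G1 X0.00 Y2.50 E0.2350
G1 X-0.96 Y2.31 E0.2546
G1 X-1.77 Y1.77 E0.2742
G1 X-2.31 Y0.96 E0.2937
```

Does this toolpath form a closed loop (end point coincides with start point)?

Start point (G0): (-2.50, 0.00). End point (last G1): the path does not return to the start — open.

no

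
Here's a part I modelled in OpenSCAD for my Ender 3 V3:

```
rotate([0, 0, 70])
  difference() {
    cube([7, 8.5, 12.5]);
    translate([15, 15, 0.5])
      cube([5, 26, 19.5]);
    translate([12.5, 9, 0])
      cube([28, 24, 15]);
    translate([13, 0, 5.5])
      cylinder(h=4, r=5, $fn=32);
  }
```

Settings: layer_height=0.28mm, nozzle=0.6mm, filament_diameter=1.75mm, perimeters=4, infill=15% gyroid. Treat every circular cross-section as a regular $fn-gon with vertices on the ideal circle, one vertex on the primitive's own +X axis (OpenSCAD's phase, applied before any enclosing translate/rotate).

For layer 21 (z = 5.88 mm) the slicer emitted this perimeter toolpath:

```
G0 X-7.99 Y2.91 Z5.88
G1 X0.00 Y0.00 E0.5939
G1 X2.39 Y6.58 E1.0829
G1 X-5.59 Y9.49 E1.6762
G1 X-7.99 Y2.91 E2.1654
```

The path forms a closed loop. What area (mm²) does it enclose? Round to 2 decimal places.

Apply the shoelace formula to the sequence of (X, Y) vertices; enclosed area = 59.51 mm².

59.51 mm²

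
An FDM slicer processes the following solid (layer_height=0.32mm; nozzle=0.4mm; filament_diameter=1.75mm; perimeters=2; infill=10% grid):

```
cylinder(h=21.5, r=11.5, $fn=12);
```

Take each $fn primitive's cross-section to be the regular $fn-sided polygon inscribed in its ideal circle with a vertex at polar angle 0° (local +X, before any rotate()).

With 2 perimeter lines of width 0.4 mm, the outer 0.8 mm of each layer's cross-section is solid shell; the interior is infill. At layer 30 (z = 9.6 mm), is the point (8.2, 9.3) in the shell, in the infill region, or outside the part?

At z = 9.6 mm: the r=11.5 cylinder contributes a regular 12-gon of circumradius 11.5. Overall, the cross-section is a single solid region. The nearest boundary edge runs (9.96, 5.75)→(5.75, 9.96); distance from the point to it = 1.27 mm. The point is not inside any of the regions above, so it lies outside the cross-section (1.27 mm from the nearest boundary).

outside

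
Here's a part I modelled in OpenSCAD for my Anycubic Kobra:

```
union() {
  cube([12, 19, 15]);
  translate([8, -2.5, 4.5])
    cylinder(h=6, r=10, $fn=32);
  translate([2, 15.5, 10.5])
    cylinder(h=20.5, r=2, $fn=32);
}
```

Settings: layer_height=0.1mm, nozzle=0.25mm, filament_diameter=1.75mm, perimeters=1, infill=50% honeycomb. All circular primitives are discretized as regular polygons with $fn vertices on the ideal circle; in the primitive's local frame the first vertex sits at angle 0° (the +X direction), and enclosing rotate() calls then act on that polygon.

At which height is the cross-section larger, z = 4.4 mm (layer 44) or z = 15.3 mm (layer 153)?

Layer 44 (z = 4.4): the 12×19 cube contributes its full rectangle (area 228.00 mm²); the cylinder at (8, -2.5) is not intersected at this z (z outside [4.5, 10.5]); the cylinder at (2, 15.5) does not reach this height (z outside [10.5, 31]); Taking the union: only the 12×19 cube is present, so the union is just that shape — area = 228.00 mm². So its area = 228.00 mm². Layer 153 (z = 15.3): the cube is not intersected at this z (z outside [0, 15]); the cylinder at (8, -2.5) does not reach this height (z outside [4.5, 10.5]); the cylinder at (2, 15.5): section is a regular 32-gon, circumradius r=2 (area = (32/2)·2.000²·sin(360°/32) = 12.49 mm²); Combining (union): only the r=2 cylinder at (2, 15.5) is present, so the union is just that shape — area = 12.49 mm². So its area = 12.49 mm². Layer 44 is larger (228.00 vs 12.49 mm²).

layer 44 (z = 4.4 mm)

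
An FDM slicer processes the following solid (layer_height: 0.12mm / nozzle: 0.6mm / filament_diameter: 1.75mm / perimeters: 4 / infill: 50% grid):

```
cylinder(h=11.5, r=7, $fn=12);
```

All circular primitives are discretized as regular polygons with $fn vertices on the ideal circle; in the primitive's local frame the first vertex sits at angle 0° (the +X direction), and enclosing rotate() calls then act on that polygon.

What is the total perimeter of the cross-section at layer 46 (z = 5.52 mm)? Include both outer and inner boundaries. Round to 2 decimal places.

At z = 5.52 mm: the cylinder: section is a regular 12-gon, circumradius r=7 (perimeter = 2·12·7.000·sin(180°/12) = 43.48 mm). Overall, the cross-section is a single solid region. Total boundary length (outer) = 43.48 mm.

43.48 mm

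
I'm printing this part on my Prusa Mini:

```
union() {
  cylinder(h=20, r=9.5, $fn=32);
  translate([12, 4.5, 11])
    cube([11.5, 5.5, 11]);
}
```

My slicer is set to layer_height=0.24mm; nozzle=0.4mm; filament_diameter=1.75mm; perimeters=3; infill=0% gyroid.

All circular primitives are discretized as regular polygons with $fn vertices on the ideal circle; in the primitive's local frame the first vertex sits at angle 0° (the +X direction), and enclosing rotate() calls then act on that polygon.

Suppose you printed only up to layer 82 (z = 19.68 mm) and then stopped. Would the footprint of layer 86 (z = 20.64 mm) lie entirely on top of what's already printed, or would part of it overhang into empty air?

Compare the two slices. At z = 19.68: the r=9.5 cylinder contributes a regular 32-gon of circumradius 9.5 (area = (32/2)·9.500²·sin(360°/32) = 281.71 mm²); the cube at (12, 4.5) is present — its section is the full 11.5×5.5 rectangle (area 63.25 mm²); Combining (union): the 2 present regions are separate (no shared area or edge), so areas and boundary lengths simply add and each stays a separate island — area = 344.96 mm². At z = 20.64: the cylinder is not intersected at this z (z outside [0, 20]); the 11.5×5.5 cube at (12, 4.5) contributes its full rectangle (area 63.25 mm²); Combining (union): only the 11.5×5.5 cube at (12, 4.5) is present, so the union is just that shape — area = 63.25 mm². Checking containment: the cross-section at z = 20.64 is a subset of the cross-section at z = 19.68.

entirely on top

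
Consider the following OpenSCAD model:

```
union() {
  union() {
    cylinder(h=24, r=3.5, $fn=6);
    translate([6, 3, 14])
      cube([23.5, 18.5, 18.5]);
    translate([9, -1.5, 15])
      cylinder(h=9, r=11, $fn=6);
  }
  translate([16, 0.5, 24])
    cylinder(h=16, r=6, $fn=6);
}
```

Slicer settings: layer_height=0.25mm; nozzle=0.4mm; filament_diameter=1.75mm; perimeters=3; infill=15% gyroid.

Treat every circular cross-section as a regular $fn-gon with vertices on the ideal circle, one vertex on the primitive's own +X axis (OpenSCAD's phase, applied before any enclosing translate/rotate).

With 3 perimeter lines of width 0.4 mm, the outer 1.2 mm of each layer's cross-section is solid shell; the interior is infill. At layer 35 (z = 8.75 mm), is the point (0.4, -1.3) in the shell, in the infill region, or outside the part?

At z = 8.75 mm: the r=3.5 cylinder contributes a regular 6-gon of circumradius 3.5; the cube at (6, 3) is not intersected at this z (z outside [14, 32.5]); the cylinder at (9, -1.5) is not intersected at this z (z outside [15, 24]); Taking the union: only the r=3.5 cylinder is present, so the union is just that shape — 1 connected region; the cylinder at (16, 0.5) is not intersected at this z (z outside [24, 40]); Merging all regions: only that combined region is present, so the union is just that shape — 1 connected region. Overall, the cross-section is a single solid region. The nearest boundary edge runs (-1.75, -3.03)→(1.75, -3.03); distance from the point to it = 1.73 mm. The point is inside the cross-section and 1.73 mm from the nearest boundary — more than the 1.2 mm shell width (3 × 0.4), so it's in the infill interior.

infill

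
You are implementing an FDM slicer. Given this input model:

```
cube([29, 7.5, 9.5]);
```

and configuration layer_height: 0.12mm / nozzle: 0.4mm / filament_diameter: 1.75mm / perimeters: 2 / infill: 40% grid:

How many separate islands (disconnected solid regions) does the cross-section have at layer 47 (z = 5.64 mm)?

At z = 5.64 mm: the 29×7.5 cube contributes its full rectangle. Overall, the cross-section is a single solid region. Island count = 1.

1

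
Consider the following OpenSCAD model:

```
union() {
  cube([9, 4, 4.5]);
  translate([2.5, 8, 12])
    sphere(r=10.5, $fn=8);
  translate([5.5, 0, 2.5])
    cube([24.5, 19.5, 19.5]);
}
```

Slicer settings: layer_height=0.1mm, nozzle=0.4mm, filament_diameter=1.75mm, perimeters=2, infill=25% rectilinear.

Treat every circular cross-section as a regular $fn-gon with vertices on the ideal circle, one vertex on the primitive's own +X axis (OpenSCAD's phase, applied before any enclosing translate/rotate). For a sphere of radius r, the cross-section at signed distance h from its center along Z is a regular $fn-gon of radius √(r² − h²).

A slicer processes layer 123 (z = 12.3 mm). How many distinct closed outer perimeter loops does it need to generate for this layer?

1

At z = 12.3 mm: the cube is not intersected at this z (z outside [0, 4.5]); the sphere at (2.5, 8): section is a regular 8-gon, circumradius = √(r²−h²) = √(10.5²−0.3²) = 10.496; the cube at (5.5, 0) is present — its section is the full 24.5×19.5 rectangle; Merging all regions: the regions partially overlap (shared area 94.65 mm²), so overlapping operands fuse into one piece — 1 connected region. The result has 1 disconnected region.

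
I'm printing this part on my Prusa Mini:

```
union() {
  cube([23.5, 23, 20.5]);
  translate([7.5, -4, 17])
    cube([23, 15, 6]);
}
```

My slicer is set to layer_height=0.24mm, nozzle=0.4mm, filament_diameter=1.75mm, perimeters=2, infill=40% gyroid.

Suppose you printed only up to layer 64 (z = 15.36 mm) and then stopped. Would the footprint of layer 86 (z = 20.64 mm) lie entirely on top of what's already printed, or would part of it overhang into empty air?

Compare the two slices. At z = 15.36: the cube is present — its section is the full 23.5×23 rectangle (area 540.50 mm²); the cube at (7.5, -4) is not intersected at this z (z outside [17, 23]); Combining (union): only the 23.5×23 cube is present, so the union is just that shape — area = 540.50 mm². At z = 20.64: the cube is not intersected at this z (z outside [0, 20.5]); the 23×15 cube at (7.5, -4) contributes its full rectangle (area 345.00 mm²); Merging all regions: only the 23×15 cube at (7.5, -4) is present, so the union is just that shape — area = 345.00 mm². Checking containment: at z = 20.64 the cross-section extends beyond the z = 15.36 cross-section by about 169.00 mm².

part overhangs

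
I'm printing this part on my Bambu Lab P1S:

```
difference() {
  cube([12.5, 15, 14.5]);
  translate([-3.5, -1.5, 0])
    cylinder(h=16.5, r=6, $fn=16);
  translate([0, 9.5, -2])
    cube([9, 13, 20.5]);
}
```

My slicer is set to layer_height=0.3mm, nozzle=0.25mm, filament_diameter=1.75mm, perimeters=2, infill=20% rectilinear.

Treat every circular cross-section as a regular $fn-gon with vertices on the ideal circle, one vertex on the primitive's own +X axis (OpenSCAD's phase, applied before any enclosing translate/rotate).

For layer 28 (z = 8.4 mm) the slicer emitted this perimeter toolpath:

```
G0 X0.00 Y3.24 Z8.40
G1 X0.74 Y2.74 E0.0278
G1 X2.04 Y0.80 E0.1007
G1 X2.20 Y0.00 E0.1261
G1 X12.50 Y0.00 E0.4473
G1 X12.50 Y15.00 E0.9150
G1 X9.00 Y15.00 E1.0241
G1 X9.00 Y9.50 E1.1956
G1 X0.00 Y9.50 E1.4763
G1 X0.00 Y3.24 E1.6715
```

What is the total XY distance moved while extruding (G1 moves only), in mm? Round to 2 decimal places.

53.60 mm

Sum the Euclidean lengths of each G1 segment: total = 53.60 mm.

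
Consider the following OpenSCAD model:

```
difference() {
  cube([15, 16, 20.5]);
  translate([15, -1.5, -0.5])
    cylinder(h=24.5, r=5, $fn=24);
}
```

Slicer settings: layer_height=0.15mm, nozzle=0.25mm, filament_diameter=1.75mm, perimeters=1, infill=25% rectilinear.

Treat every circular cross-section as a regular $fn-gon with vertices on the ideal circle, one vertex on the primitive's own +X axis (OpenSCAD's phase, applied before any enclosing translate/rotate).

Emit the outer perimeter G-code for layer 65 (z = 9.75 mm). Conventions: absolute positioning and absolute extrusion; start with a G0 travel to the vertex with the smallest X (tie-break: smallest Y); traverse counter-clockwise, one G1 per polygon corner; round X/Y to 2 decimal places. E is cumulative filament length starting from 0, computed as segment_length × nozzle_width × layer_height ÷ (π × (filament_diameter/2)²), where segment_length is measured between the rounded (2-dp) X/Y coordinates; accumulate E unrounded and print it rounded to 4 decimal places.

At z = 9.75 mm: the cube (footprint 15×16) is included at this height; the r=5 cylinder at (15, -1.5) gives a regular 24-gon of circumradius 5 (constant along its height); Taking the first minus the rest: starting from the 15×16 cube, the r=5 cylinder at (15, -1.5) partially overlaps it — only the 12.07 mm² overlap (of its 77.65 mm²) is removed, clipping the outline — 1 connected region. The outline is a single polygon with 9 vertices. Extrusion per mm of travel: 0.25 × 0.15 / (π × 0.875²) = 0.015591. Accumulating E over each segment gives final E = 0.9364.

G0 X0.00 Y0.00 Z9.75
G1 X10.26 Y0.00 E0.1600
G1 X10.67 Y1.00 E0.1768
G1 X11.46 Y2.04 E0.1972
G1 X12.50 Y2.83 E0.2175
G1 X13.71 Y3.33 E0.2379
G1 X15.00 Y3.50 E0.2582
G1 X15.00 Y16.00 E0.4531
G1 X0.00 Y16.00 E0.6870
G1 X0.00 Y0.00 E0.9364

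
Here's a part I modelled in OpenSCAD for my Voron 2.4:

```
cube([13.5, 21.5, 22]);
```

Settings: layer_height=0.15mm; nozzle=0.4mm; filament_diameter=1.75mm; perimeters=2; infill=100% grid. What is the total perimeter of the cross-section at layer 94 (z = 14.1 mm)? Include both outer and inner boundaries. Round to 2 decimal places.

At z = 14.1 mm: the cube is present — its section is the full 13.5×21.5 rectangle (perimeter 70.00 mm). Overall, the cross-section is a single solid region. Total boundary length (outer) = 70.00 mm.

70.00 mm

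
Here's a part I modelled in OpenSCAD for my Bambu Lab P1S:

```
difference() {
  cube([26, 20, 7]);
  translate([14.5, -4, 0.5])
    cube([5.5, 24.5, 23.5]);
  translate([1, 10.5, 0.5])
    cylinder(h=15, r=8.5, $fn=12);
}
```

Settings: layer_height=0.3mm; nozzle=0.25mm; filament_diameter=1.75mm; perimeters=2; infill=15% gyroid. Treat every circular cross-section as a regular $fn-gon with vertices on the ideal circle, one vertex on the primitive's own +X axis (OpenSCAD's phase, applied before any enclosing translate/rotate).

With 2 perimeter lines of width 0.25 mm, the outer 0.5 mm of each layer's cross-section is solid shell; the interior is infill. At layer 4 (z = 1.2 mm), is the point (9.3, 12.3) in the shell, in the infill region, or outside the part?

shell

At z = 1.2 mm: the cube is present — its section is the full 26×20 rectangle; the cube at (14.5, -4) (footprint 5.5×24.5) is included at this height; the cylinder at (1, 10.5): section is a regular 12-gon, circumradius r=8.5; Subtracting the remaining from the first: starting from the 26×20 cube, the 5.5×24.5 cube at (14.5, -4) partially overlaps it — only the 110.00 mm² overlap (of its 134.75 mm²) is removed, clipping the outline; the r=8.5 cylinder at (1, 10.5) partially overlaps it — only the 125.11 mm² overlap (of its 216.75 mm²) is removed, clipping the outline — 2 connected regions. Overall, the cross-section has 2 separate islands. The nearest boundary edge runs (9.50, 10.50)→(8.36, 14.75); distance from the point to it = 0.27 mm. (Shell/infill is judged within the island containing the point — the largest one.) The point is inside the cross-section, 0.27 mm from the nearest boundary — within the 0.5 mm shell band (2 × 0.25).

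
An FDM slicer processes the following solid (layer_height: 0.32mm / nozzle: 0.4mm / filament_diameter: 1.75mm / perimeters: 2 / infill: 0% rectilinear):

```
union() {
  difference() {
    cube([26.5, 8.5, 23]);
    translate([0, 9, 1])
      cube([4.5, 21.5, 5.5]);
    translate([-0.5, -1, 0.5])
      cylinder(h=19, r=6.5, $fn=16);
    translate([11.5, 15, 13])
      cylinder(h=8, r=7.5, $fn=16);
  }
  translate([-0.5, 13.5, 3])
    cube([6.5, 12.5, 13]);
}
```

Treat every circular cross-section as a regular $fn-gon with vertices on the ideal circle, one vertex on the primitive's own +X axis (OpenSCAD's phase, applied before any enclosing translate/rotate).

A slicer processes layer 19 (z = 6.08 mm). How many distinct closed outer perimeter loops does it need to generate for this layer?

At z = 6.08 mm: the cube is present — its section is the full 26.5×8.5 rectangle; the 4.5×21.5 cube at (0, 9) contributes its full rectangle; the r=6.5 cylinder at (-0.5, -1) contributes a regular 16-gon of circumradius 6.5; the cylinder at (11.5, 15) is absent (z outside [13, 21]); Subtracting the remaining from the first: starting from the 26.5×8.5 cube, the 4.5×21.5 cube at (0, 9) misses the remaining region (no effect); the r=6.5 cylinder at (-0.5, -1) partially overlaps it — only the 23.21 mm² overlap (of its 129.35 mm²) is removed, clipping the outline — 1 connected region; the cube at (-0.5, 13.5) (footprint 6.5×12.5) is included at this height; Merging all regions: the 2 present regions are separate (no shared area or edge), so areas and boundary lengths simply add and each stays a separate island — 2 connected regions. The result has 2 disconnected regions.

2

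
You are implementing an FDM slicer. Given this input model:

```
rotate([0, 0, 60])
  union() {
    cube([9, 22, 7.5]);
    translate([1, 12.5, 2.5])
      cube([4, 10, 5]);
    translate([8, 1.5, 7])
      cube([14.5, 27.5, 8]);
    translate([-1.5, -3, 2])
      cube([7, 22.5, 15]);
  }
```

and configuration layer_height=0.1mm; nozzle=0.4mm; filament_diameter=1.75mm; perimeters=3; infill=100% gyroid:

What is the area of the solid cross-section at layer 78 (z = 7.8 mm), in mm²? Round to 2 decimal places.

At z = 7.8 mm: the cube does not reach this height (z outside [0, 7.5]); the cube at (1, 12.5) is not intersected at this z (z outside [2.5, 7.5]); the cube at (8, 1.5) (footprint 14.5×27.5) is included at this height (area 398.75 mm²); the cube at (-1.5, -3) is present — its section is the full 7×22.5 rectangle (area 157.50 mm²); Taking the union: the 2 present regions are separate (no shared area or edge), so areas and boundary lengths simply add and each stays a separate island — area = 556.25 mm²; (rotated 60° about Z; rotation is an isometry so areas/perimeters/island counts are preserved). Overall, the cross-section has 2 separate islands. Net area = 556.25 mm².

556.25 mm²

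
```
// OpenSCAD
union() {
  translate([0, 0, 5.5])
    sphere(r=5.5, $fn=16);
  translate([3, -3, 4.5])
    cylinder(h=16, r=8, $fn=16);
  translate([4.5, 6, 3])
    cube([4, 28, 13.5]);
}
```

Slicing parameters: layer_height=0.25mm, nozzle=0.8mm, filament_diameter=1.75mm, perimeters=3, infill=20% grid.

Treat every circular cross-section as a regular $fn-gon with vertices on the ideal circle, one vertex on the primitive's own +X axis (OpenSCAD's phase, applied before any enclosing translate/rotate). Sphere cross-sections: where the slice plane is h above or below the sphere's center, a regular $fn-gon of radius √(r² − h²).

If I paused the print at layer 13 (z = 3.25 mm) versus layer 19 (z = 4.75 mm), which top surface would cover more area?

layer 19 (z = 4.75 mm)

Layer 13 (z = 3.25): the r=5.5 sphere contributes a regular 16-gon of circumradius √(5.5²−2.25²) = 5.019 (area = (16/2)·5.019²·sin(360°/16) = 77.11 mm²); the cylinder at (3, -3) does not reach this height (z outside [4.5, 20.5]); the 4×28 cube at (4.5, 6) contributes its full rectangle (area 112.00 mm²); Taking the union: the 2 present regions are separate (no shared area or edge), so areas and boundary lengths simply add and each stays a separate island — area = 189.11 mm². So its area = 189.11 mm². Layer 19 (z = 4.75): the r=5.5 sphere slices to a regular 16-gon of circumradius 5.449 (√(r²−h²) with h=0.75 from center) (area = (16/2)·5.449²·sin(360°/16) = 90.89 mm²); the r=8 cylinder at (3, -3) contributes a regular 16-gon of circumradius 8 (area = (16/2)·8.000²·sin(360°/16) = 195.93 mm²); the 4×28 cube at (4.5, 6) contributes its full rectangle (area 112.00 mm²); Taking the union: the regions partially overlap — summed areas 398.82 mm² minus the doubly-counted overlap 77.26 mm² gives 321.57 mm² — area = 321.57 mm². So its area = 321.57 mm². Layer 19 is larger (321.57 vs 189.11 mm²).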